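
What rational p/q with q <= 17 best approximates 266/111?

12/5

Expand x = 266/111 as a continued fraction with the Euclidean algorithm:
  266 = 2*111 + 44, so a_0 = 2.
  111 = 2*44 + 23, so a_1 = 2.
  44 = 1*23 + 21, so a_2 = 1.
  23 = 1*21 + 2, so a_3 = 1.
  21 = 10*2 + 1, so a_4 = 10.
  2 = 2*1 + 0, so a_5 = 2.
so x = [2; 2, 1, 1, 10, 2].
Convergents (p_i = a_i*p_{i-1} + p_{i-2}, q_i = a_i*q_{i-1} + q_{i-2} with p_{-2}=0, p_{-1}=1, q_{-2}=1, q_{-1}=0), until the denominator exceeds 17:
  i=0: a_0=2, p_0 = 2*1 + 0 = 2, q_0 = 2*0 + 1 = 1.
  i=1: a_1=2, p_1 = 2*2 + 1 = 5, q_1 = 2*1 + 0 = 2.
  i=2: a_2=1, p_2 = 1*5 + 2 = 7, q_2 = 1*2 + 1 = 3.
  i=3: a_3=1, p_3 = 1*7 + 5 = 12, q_3 = 1*3 + 2 = 5.
  i=4: a_4=10, p_4 = 10*12 + 7 = 127, q_4 = 10*5 + 3 = 53.
q_4 = 53 > 17, so the last convergent with denominator <= 17 is p_3/q_3 = 12/5.
The closest fraction with denominator <= 17 is either p_3/q_3 or the intermediate fraction (k*p_3 + p_2)/(k*q_3 + q_2) with the largest k >= 1 whose denominator stays <= 17; these approach x as k grows, and every other convergent or intermediate fraction in range is farther away.
Largest k: floor((17 - q_2)/q_3) = floor((17 - 3)/5) = 2.
That gives (2*12 + 7)/(2*5 + 3) = 31/13.
Compare the errors: |x - 12/5| = |266*5 - 12*111|/(111*5) = 2/555, and |x - 31/13| = |266*13 - 31*111|/(111*13) = 17/1443.
Cross-multiplying, 2*1443 = 2886 < 9435 = 17*555, so 2/555 is smaller: the convergent 12/5 is closer to x than 31/13.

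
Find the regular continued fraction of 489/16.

[30; 1, 1, 3, 2]

Run the Euclidean algorithm on 489 and 16; the successive quotients are the partial quotients a_0, a_1, ... (each step inverts the fractional part left over by the previous one):
  489 = 30*16 + 9, so a_0 = 30.
  16 = 1*9 + 7, so a_1 = 1.
  9 = 1*7 + 2, so a_2 = 1.
  7 = 3*2 + 1, so a_3 = 3.
  2 = 2*1 + 0, so a_4 = 2.
The remainder reaches 0 after 5 divisions, so the expansion has 5 partial quotients, read off in order.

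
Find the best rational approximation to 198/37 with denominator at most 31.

Expand x = 198/37 as a continued fraction with the Euclidean algorithm:
  198 = 5*37 + 13, so a_0 = 5.
  37 = 2*13 + 11, so a_1 = 2.
  13 = 1*11 + 2, so a_2 = 1.
  11 = 5*2 + 1, so a_3 = 5.
  2 = 2*1 + 0, so a_4 = 2.
so x = [5; 2, 1, 5, 2].
Convergents (p_i = a_i*p_{i-1} + p_{i-2}, q_i = a_i*q_{i-1} + q_{i-2} with p_{-2}=0, p_{-1}=1, q_{-2}=1, q_{-1}=0), until the denominator exceeds 31:
  i=0: a_0=5, p_0 = 5*1 + 0 = 5, q_0 = 5*0 + 1 = 1.
  i=1: a_1=2, p_1 = 2*5 + 1 = 11, q_1 = 2*1 + 0 = 2.
  i=2: a_2=1, p_2 = 1*11 + 5 = 16, q_2 = 1*2 + 1 = 3.
  i=3: a_3=5, p_3 = 5*16 + 11 = 91, q_3 = 5*3 + 2 = 17.
  i=4: a_4=2, p_4 = 2*91 + 16 = 198, q_4 = 2*17 + 3 = 37.
q_4 = 37 > 31, so the last convergent with denominator <= 31 is p_3/q_3 = 91/17.
The closest fraction with denominator <= 31 is either p_3/q_3 or the intermediate fraction (k*p_3 + p_2)/(k*q_3 + q_2) with the largest k >= 1 whose denominator stays <= 31; these approach x as k grows, and every other convergent or intermediate fraction in range is farther away.
Largest k: floor((31 - q_2)/q_3) = floor((31 - 3)/17) = 1.
That gives (1*91 + 16)/(1*17 + 3) = 107/20.
Compare the errors: |x - 91/17| = |198*17 - 91*37|/(37*17) = 1/629, and |x - 107/20| = |198*20 - 107*37|/(37*20) = 1/740.
Cross-multiplying, 1*629 = 629 < 740 = 1*740, so 1/740 is smaller: the intermediate fraction 107/20 is closer to x than 91/17.

107/20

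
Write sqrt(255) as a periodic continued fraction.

[15; (1, 30)]

Write x_i = (sqrt(255) + m_i)/d_i with (m_0, d_0) = (0, 1). a_0 = floor(sqrt(255)) = 15, since 15^2 = 225 <= 255 < 256 = 16^2.
Iterate m_{i+1} = d_i*a_i - m_i, d_{i+1} = (255 - m_{i+1}^2)/d_i, a_{i+1} = floor((a_0 + m_{i+1})/d_{i+1}):
  m_1 = 1*15 - 0 = 15, d_1 = (255 - 15^2)/1 = 30/1 = 30, a_1 = floor((15 + 15)/30) = 1.
  m_2 = 30*1 - 15 = 15, d_2 = (255 - 15^2)/30 = 30/30 = 1, a_2 = floor((15 + 15)/1) = 30.
  m_3 = 1*30 - 15 = 15, d_3 = (255 - 15^2)/1 = 30/1 = 30: (m_3, d_3) = (m_1, d_1) = (15, 30), so from here the quotients repeat a_1, a_2; the period length is 2.
Hence the expansion of sqrt(255) is a_0 = 15 followed by the repeating block 1, 30 (period 2).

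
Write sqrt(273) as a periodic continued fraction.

[16; (1, 1, 10, 1, 1, 32)]

Write x_i = (sqrt(273) + m_i)/d_i with (m_0, d_0) = (0, 1). a_0 = floor(sqrt(273)) = 16, since 16^2 = 256 <= 273 < 289 = 17^2.
Iterate m_{i+1} = d_i*a_i - m_i, d_{i+1} = (273 - m_{i+1}^2)/d_i, a_{i+1} = floor((a_0 + m_{i+1})/d_{i+1}):
  m_1 = 1*16 - 0 = 16, d_1 = (273 - 16^2)/1 = 17/1 = 17, a_1 = floor((16 + 16)/17) = 1.
  m_2 = 17*1 - 16 = 1, d_2 = (273 - 1^2)/17 = 272/17 = 16, a_2 = floor((16 + 1)/16) = 1.
  m_3 = 16*1 - 1 = 15, d_3 = (273 - 15^2)/16 = 48/16 = 3, a_3 = floor((16 + 15)/3) = 10.
  m_4 = 3*10 - 15 = 15, d_4 = (273 - 15^2)/3 = 48/3 = 16, a_4 = floor((16 + 15)/16) = 1.
  m_5 = 16*1 - 15 = 1, d_5 = (273 - 1^2)/16 = 272/16 = 17, a_5 = floor((16 + 1)/17) = 1.
  m_6 = 17*1 - 1 = 16, d_6 = (273 - 16^2)/17 = 17/17 = 1, a_6 = floor((16 + 16)/1) = 32.
  m_7 = 1*32 - 16 = 16, d_7 = (273 - 16^2)/1 = 17/1 = 17: (m_7, d_7) = (m_1, d_1) = (16, 17), so from here the quotients repeat a_1, ..., a_6; the period length is 6.
Hence the expansion of sqrt(273) is a_0 = 16 followed by the repeating block 1, 1, 10, 1, 1, 32 (period 6).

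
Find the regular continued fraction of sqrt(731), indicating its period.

Write x_i = (sqrt(731) + m_i)/d_i with (m_0, d_0) = (0, 1). a_0 = floor(sqrt(731)) = 27, since 27^2 = 729 <= 731 < 784 = 28^2.
Iterate m_{i+1} = d_i*a_i - m_i, d_{i+1} = (731 - m_{i+1}^2)/d_i, a_{i+1} = floor((a_0 + m_{i+1})/d_{i+1}):
  m_1 = 1*27 - 0 = 27, d_1 = (731 - 27^2)/1 = 2/1 = 2, a_1 = floor((27 + 27)/2) = 27.
  m_2 = 2*27 - 27 = 27, d_2 = (731 - 27^2)/2 = 2/2 = 1, a_2 = floor((27 + 27)/1) = 54.
  m_3 = 1*54 - 27 = 27, d_3 = (731 - 27^2)/1 = 2/1 = 2: (m_3, d_3) = (m_1, d_1) = (27, 2), so from here the quotients repeat a_1, a_2; the period length is 2.
Hence the expansion of sqrt(731) is a_0 = 27 followed by the repeating block 27, 54 (period 2).

[27; (27, 54)]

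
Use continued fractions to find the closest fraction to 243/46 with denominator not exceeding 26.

Expand x = 243/46 as a continued fraction with the Euclidean algorithm:
  243 = 5*46 + 13, so a_0 = 5.
  46 = 3*13 + 7, so a_1 = 3.
  13 = 1*7 + 6, so a_2 = 1.
  7 = 1*6 + 1, so a_3 = 1.
  6 = 6*1 + 0, so a_4 = 6.
so x = [5; 3, 1, 1, 6].
Convergents (p_i = a_i*p_{i-1} + p_{i-2}, q_i = a_i*q_{i-1} + q_{i-2} with p_{-2}=0, p_{-1}=1, q_{-2}=1, q_{-1}=0), until the denominator exceeds 26:
  i=0: a_0=5, p_0 = 5*1 + 0 = 5, q_0 = 5*0 + 1 = 1.
  i=1: a_1=3, p_1 = 3*5 + 1 = 16, q_1 = 3*1 + 0 = 3.
  i=2: a_2=1, p_2 = 1*16 + 5 = 21, q_2 = 1*3 + 1 = 4.
  i=3: a_3=1, p_3 = 1*21 + 16 = 37, q_3 = 1*4 + 3 = 7.
  i=4: a_4=6, p_4 = 6*37 + 21 = 243, q_4 = 6*7 + 4 = 46.
q_4 = 46 > 26, so the last convergent with denominator <= 26 is p_3/q_3 = 37/7.
The closest fraction with denominator <= 26 is either p_3/q_3 or the intermediate fraction (k*p_3 + p_2)/(k*q_3 + q_2) with the largest k >= 1 whose denominator stays <= 26; these approach x as k grows, and every other convergent or intermediate fraction in range is farther away.
Largest k: floor((26 - q_2)/q_3) = floor((26 - 4)/7) = 3.
That gives (3*37 + 21)/(3*7 + 4) = 132/25.
Compare the errors: |x - 37/7| = |243*7 - 37*46|/(46*7) = 1/322, and |x - 132/25| = |243*25 - 132*46|/(46*25) = 3/1150.
Cross-multiplying, 3*322 = 966 < 1150 = 1*1150, so 3/1150 is smaller: the intermediate fraction 132/25 is closer to x than 37/7.

132/25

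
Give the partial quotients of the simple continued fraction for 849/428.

[1; 1, 60, 7]

Run the Euclidean algorithm on 849 and 428; the successive quotients are the partial quotients a_0, a_1, ... (each step inverts the fractional part left over by the previous one):
  849 = 1*428 + 421, so a_0 = 1.
  428 = 1*421 + 7, so a_1 = 1.
  421 = 60*7 + 1, so a_2 = 60.
  7 = 7*1 + 0, so a_3 = 7.
The remainder reaches 0 after 4 divisions, so the expansion has 4 partial quotients, read off in order.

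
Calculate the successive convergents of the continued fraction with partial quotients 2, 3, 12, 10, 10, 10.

Using the convergent recurrence p_i = a_i*p_{i-1} + p_{i-2}, q_i = a_i*q_{i-1} + q_{i-2} with p_{-2}=0, p_{-1}=1, q_{-2}=1, q_{-1}=0:
  i=0: a_0=2, p_0 = 2*1 + 0 = 2, q_0 = 2*0 + 1 = 1.
  i=1: a_1=3, p_1 = 3*2 + 1 = 7, q_1 = 3*1 + 0 = 3.
  i=2: a_2=12, p_2 = 12*7 + 2 = 86, q_2 = 12*3 + 1 = 37.
  i=3: a_3=10, p_3 = 10*86 + 7 = 867, q_3 = 10*37 + 3 = 373.
  i=4: a_4=10, p_4 = 10*867 + 86 = 8756, q_4 = 10*373 + 37 = 3767.
  i=5: a_5=10, p_5 = 10*8756 + 867 = 88427, q_5 = 10*3767 + 373 = 38043.

2/1, 7/3, 86/37, 867/373, 8756/3767, 88427/38043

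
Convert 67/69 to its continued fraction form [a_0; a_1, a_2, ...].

[0; 1, 33, 2]

Run the Euclidean algorithm on 67 and 69; the successive quotients are the partial quotients a_0, a_1, ... (each step inverts the fractional part left over by the previous one):
  67 = 0*69 + 67, so a_0 = 0.
  69 = 1*67 + 2, so a_1 = 1.
  67 = 33*2 + 1, so a_2 = 33.
  2 = 2*1 + 0, so a_3 = 2.
The remainder reaches 0 after 4 divisions, so the expansion has 4 partial quotients, read off in order.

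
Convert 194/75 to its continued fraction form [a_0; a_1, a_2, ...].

Run the Euclidean algorithm on 194 and 75; the successive quotients are the partial quotients a_0, a_1, ... (each step inverts the fractional part left over by the previous one):
  194 = 2*75 + 44, so a_0 = 2.
  75 = 1*44 + 31, so a_1 = 1.
  44 = 1*31 + 13, so a_2 = 1.
  31 = 2*13 + 5, so a_3 = 2.
  13 = 2*5 + 3, so a_4 = 2.
  5 = 1*3 + 2, so a_5 = 1.
  3 = 1*2 + 1, so a_6 = 1.
  2 = 2*1 + 0, so a_7 = 2.
The remainder reaches 0 after 8 divisions, so the expansion has 8 partial quotients, read off in order.

[2; 1, 1, 2, 2, 1, 1, 2]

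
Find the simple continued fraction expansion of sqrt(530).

[23; (46)]

Write x_i = (sqrt(530) + m_i)/d_i with (m_0, d_0) = (0, 1). a_0 = floor(sqrt(530)) = 23, since 23^2 = 529 <= 530 < 576 = 24^2.
Iterate m_{i+1} = d_i*a_i - m_i, d_{i+1} = (530 - m_{i+1}^2)/d_i, a_{i+1} = floor((a_0 + m_{i+1})/d_{i+1}):
  m_1 = 1*23 - 0 = 23, d_1 = (530 - 23^2)/1 = 1/1 = 1, a_1 = floor((23 + 23)/1) = 46.
  m_2 = 1*46 - 23 = 23, d_2 = (530 - 23^2)/1 = 1/1 = 1: (m_2, d_2) = (m_1, d_1) = (23, 1), so from here the quotient a_1 repeats; the period length is 1.
Hence the expansion of sqrt(530) is a_0 = 23 followed by the repeating block 46 (period 1).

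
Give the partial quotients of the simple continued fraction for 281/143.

Run the Euclidean algorithm on 281 and 143; the successive quotients are the partial quotients a_0, a_1, ... (each step inverts the fractional part left over by the previous one):
  281 = 1*143 + 138, so a_0 = 1.
  143 = 1*138 + 5, so a_1 = 1.
  138 = 27*5 + 3, so a_2 = 27.
  5 = 1*3 + 2, so a_3 = 1.
  3 = 1*2 + 1, so a_4 = 1.
  2 = 2*1 + 0, so a_5 = 2.
The remainder reaches 0 after 6 divisions, so the expansion has 6 partial quotients, read off in order.

[1; 1, 27, 1, 1, 2]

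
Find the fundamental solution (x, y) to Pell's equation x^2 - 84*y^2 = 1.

First expand sqrt(84) as a continued fraction. With x_i = (sqrt(84) + m_i)/d_i and (m_0, d_0) = (0, 1): a_0 = floor(sqrt(84)) = 9, since 9^2 = 81 <= 84 < 100 = 10^2.
Iterate m_{i+1} = d_i*a_i - m_i, d_{i+1} = (84 - m_{i+1}^2)/d_i, a_{i+1} = floor((a_0 + m_{i+1})/d_{i+1}):
  m_1 = 1*9 - 0 = 9, d_1 = (84 - 9^2)/1 = 3/1 = 3, a_1 = floor((9 + 9)/3) = 6.
  m_2 = 3*6 - 9 = 9, d_2 = (84 - 9^2)/3 = 3/3 = 1, a_2 = floor((9 + 9)/1) = 18.
  m_3 = 1*18 - 9 = 9, d_3 = (84 - 9^2)/1 = 3/1 = 3: (m_3, d_3) = (m_1, d_1) = (9, 3), so from here the quotients repeat a_1, a_2; the period length is 2.
So sqrt(84) = [9; (6, 18)] with period length k = 2.
k is even, so the fundamental solution of x^2 - 84y^2 = 1 is (p_{k-1}, q_{k-1}) = (p_1, q_1); compute convergents through index 1.
Convergents (p_i = a_i*p_{i-1} + p_{i-2}, q_i = a_i*q_{i-1} + q_{i-2} with p_{-2}=0, p_{-1}=1, q_{-2}=1, q_{-1}=0):
  i=0: a_0=9, p_0 = 9*1 + 0 = 9, q_0 = 9*0 + 1 = 1.
  i=1: a_1=6, p_1 = 6*9 + 1 = 55, q_1 = 6*1 + 0 = 6.
Check: 55^2 - 84*6^2 = 3025 - 3024 = 1, so (x, y) = (55, 6) solves the equation, and by the theorem it is the least positive solution.

(x, y) = (55, 6)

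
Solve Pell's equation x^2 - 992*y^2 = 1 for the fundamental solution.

First expand sqrt(992) as a continued fraction. With x_i = (sqrt(992) + m_i)/d_i and (m_0, d_0) = (0, 1): a_0 = floor(sqrt(992)) = 31, since 31^2 = 961 <= 992 < 1024 = 32^2.
Iterate m_{i+1} = d_i*a_i - m_i, d_{i+1} = (992 - m_{i+1}^2)/d_i, a_{i+1} = floor((a_0 + m_{i+1})/d_{i+1}):
  m_1 = 1*31 - 0 = 31, d_1 = (992 - 31^2)/1 = 31/1 = 31, a_1 = floor((31 + 31)/31) = 2.
  m_2 = 31*2 - 31 = 31, d_2 = (992 - 31^2)/31 = 31/31 = 1, a_2 = floor((31 + 31)/1) = 62.
  m_3 = 1*62 - 31 = 31, d_3 = (992 - 31^2)/1 = 31/1 = 31: (m_3, d_3) = (m_1, d_1) = (31, 31), so from here the quotients repeat a_1, a_2; the period length is 2.
So sqrt(992) = [31; (2, 62)] with period length k = 2.
k is even, so the fundamental solution of x^2 - 992y^2 = 1 is (p_{k-1}, q_{k-1}) = (p_1, q_1); compute convergents through index 1.
Convergents (p_i = a_i*p_{i-1} + p_{i-2}, q_i = a_i*q_{i-1} + q_{i-2} with p_{-2}=0, p_{-1}=1, q_{-2}=1, q_{-1}=0):
  i=0: a_0=31, p_0 = 31*1 + 0 = 31, q_0 = 31*0 + 1 = 1.
  i=1: a_1=2, p_1 = 2*31 + 1 = 63, q_1 = 2*1 + 0 = 2.
Check: 63^2 - 992*2^2 = 3969 - 3968 = 1, so (x, y) = (63, 2) solves the equation, and by the theorem it is the least positive solution.

(x, y) = (63, 2)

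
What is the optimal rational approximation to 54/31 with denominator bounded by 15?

Expand x = 54/31 as a continued fraction with the Euclidean algorithm:
  54 = 1*31 + 23, so a_0 = 1.
  31 = 1*23 + 8, so a_1 = 1.
  23 = 2*8 + 7, so a_2 = 2.
  8 = 1*7 + 1, so a_3 = 1.
  7 = 7*1 + 0, so a_4 = 7.
so x = [1; 1, 2, 1, 7].
Convergents (p_i = a_i*p_{i-1} + p_{i-2}, q_i = a_i*q_{i-1} + q_{i-2} with p_{-2}=0, p_{-1}=1, q_{-2}=1, q_{-1}=0), until the denominator exceeds 15:
  i=0: a_0=1, p_0 = 1*1 + 0 = 1, q_0 = 1*0 + 1 = 1.
  i=1: a_1=1, p_1 = 1*1 + 1 = 2, q_1 = 1*1 + 0 = 1.
  i=2: a_2=2, p_2 = 2*2 + 1 = 5, q_2 = 2*1 + 1 = 3.
  i=3: a_3=1, p_3 = 1*5 + 2 = 7, q_3 = 1*3 + 1 = 4.
  i=4: a_4=7, p_4 = 7*7 + 5 = 54, q_4 = 7*4 + 3 = 31.
q_4 = 31 > 15, so the last convergent with denominator <= 15 is p_3/q_3 = 7/4.
The closest fraction with denominator <= 15 is either p_3/q_3 or the intermediate fraction (k*p_3 + p_2)/(k*q_3 + q_2) with the largest k >= 1 whose denominator stays <= 15; these approach x as k grows, and every other convergent or intermediate fraction in range is farther away.
Largest k: floor((15 - q_2)/q_3) = floor((15 - 3)/4) = 3.
That gives (3*7 + 5)/(3*4 + 3) = 26/15.
Compare the errors: |x - 7/4| = |54*4 - 7*31|/(31*4) = 1/124, and |x - 26/15| = |54*15 - 26*31|/(31*15) = 4/465.
Cross-multiplying, 1*465 = 465 < 496 = 4*124, so 1/124 is smaller: the convergent 7/4 is closer to x than 26/15.

7/4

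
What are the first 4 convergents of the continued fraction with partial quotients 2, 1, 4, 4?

2/1, 3/1, 14/5, 59/21

Using the convergent recurrence p_i = a_i*p_{i-1} + p_{i-2}, q_i = a_i*q_{i-1} + q_{i-2} with p_{-2}=0, p_{-1}=1, q_{-2}=1, q_{-1}=0:
  i=0: a_0=2, p_0 = 2*1 + 0 = 2, q_0 = 2*0 + 1 = 1.
  i=1: a_1=1, p_1 = 1*2 + 1 = 3, q_1 = 1*1 + 0 = 1.
  i=2: a_2=4, p_2 = 4*3 + 2 = 14, q_2 = 4*1 + 1 = 5.
  i=3: a_3=4, p_3 = 4*14 + 3 = 59, q_3 = 4*5 + 1 = 21.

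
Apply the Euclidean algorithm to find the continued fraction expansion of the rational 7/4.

Run the Euclidean algorithm on 7 and 4; the successive quotients are the partial quotients a_0, a_1, ... (each step inverts the fractional part left over by the previous one):
  7 = 1*4 + 3, so a_0 = 1.
  4 = 1*3 + 1, so a_1 = 1.
  3 = 3*1 + 0, so a_2 = 3.
The remainder reaches 0 after 3 divisions, so the expansion has 3 partial quotients, read off in order.

[1; 1, 3]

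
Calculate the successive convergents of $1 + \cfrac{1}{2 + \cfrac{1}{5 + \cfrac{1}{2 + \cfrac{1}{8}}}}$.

1/1, 3/2, 16/11, 35/24, 296/203

Using the convergent recurrence p_i = a_i*p_{i-1} + p_{i-2}, q_i = a_i*q_{i-1} + q_{i-2} with p_{-2}=0, p_{-1}=1, q_{-2}=1, q_{-1}=0:
  i=0: a_0=1, p_0 = 1*1 + 0 = 1, q_0 = 1*0 + 1 = 1.
  i=1: a_1=2, p_1 = 2*1 + 1 = 3, q_1 = 2*1 + 0 = 2.
  i=2: a_2=5, p_2 = 5*3 + 1 = 16, q_2 = 5*2 + 1 = 11.
  i=3: a_3=2, p_3 = 2*16 + 3 = 35, q_3 = 2*11 + 2 = 24.
  i=4: a_4=8, p_4 = 8*35 + 16 = 296, q_4 = 8*24 + 11 = 203.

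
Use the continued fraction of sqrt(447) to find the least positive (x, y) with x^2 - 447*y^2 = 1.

First expand sqrt(447) as a continued fraction. With x_i = (sqrt(447) + m_i)/d_i and (m_0, d_0) = (0, 1): a_0 = floor(sqrt(447)) = 21, since 21^2 = 441 <= 447 < 484 = 22^2.
Iterate m_{i+1} = d_i*a_i - m_i, d_{i+1} = (447 - m_{i+1}^2)/d_i, a_{i+1} = floor((a_0 + m_{i+1})/d_{i+1}):
  m_1 = 1*21 - 0 = 21, d_1 = (447 - 21^2)/1 = 6/1 = 6, a_1 = floor((21 + 21)/6) = 7.
  m_2 = 6*7 - 21 = 21, d_2 = (447 - 21^2)/6 = 6/6 = 1, a_2 = floor((21 + 21)/1) = 42.
  m_3 = 1*42 - 21 = 21, d_3 = (447 - 21^2)/1 = 6/1 = 6: (m_3, d_3) = (m_1, d_1) = (21, 6), so from here the quotients repeat a_1, a_2; the period length is 2.
So sqrt(447) = [21; (7, 42)] with period length k = 2.
k is even, so the fundamental solution of x^2 - 447y^2 = 1 is (p_{k-1}, q_{k-1}) = (p_1, q_1); compute convergents through index 1.
Convergents (p_i = a_i*p_{i-1} + p_{i-2}, q_i = a_i*q_{i-1} + q_{i-2} with p_{-2}=0, p_{-1}=1, q_{-2}=1, q_{-1}=0):
  i=0: a_0=21, p_0 = 21*1 + 0 = 21, q_0 = 21*0 + 1 = 1.
  i=1: a_1=7, p_1 = 7*21 + 1 = 148, q_1 = 7*1 + 0 = 7.
Check: 148^2 - 447*7^2 = 21904 - 21903 = 1, so (x, y) = (148, 7) solves the equation, and by the theorem it is the least positive solution.

(x, y) = (148, 7)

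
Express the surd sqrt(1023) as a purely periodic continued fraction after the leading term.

[31; (1, 62)]

Write x_i = (sqrt(1023) + m_i)/d_i with (m_0, d_0) = (0, 1). a_0 = floor(sqrt(1023)) = 31, since 31^2 = 961 <= 1023 < 1024 = 32^2.
Iterate m_{i+1} = d_i*a_i - m_i, d_{i+1} = (1023 - m_{i+1}^2)/d_i, a_{i+1} = floor((a_0 + m_{i+1})/d_{i+1}):
  m_1 = 1*31 - 0 = 31, d_1 = (1023 - 31^2)/1 = 62/1 = 62, a_1 = floor((31 + 31)/62) = 1.
  m_2 = 62*1 - 31 = 31, d_2 = (1023 - 31^2)/62 = 62/62 = 1, a_2 = floor((31 + 31)/1) = 62.
  m_3 = 1*62 - 31 = 31, d_3 = (1023 - 31^2)/1 = 62/1 = 62: (m_3, d_3) = (m_1, d_1) = (31, 62), so from here the quotients repeat a_1, a_2; the period length is 2.
Hence the expansion of sqrt(1023) is a_0 = 31 followed by the repeating block 1, 62 (period 2).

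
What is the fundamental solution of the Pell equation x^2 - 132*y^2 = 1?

(x, y) = (23, 2)

First expand sqrt(132) as a continued fraction. With x_i = (sqrt(132) + m_i)/d_i and (m_0, d_0) = (0, 1): a_0 = floor(sqrt(132)) = 11, since 11^2 = 121 <= 132 < 144 = 12^2.
Iterate m_{i+1} = d_i*a_i - m_i, d_{i+1} = (132 - m_{i+1}^2)/d_i, a_{i+1} = floor((a_0 + m_{i+1})/d_{i+1}):
  m_1 = 1*11 - 0 = 11, d_1 = (132 - 11^2)/1 = 11/1 = 11, a_1 = floor((11 + 11)/11) = 2.
  m_2 = 11*2 - 11 = 11, d_2 = (132 - 11^2)/11 = 11/11 = 1, a_2 = floor((11 + 11)/1) = 22.
  m_3 = 1*22 - 11 = 11, d_3 = (132 - 11^2)/1 = 11/1 = 11: (m_3, d_3) = (m_1, d_1) = (11, 11), so from here the quotients repeat a_1, a_2; the period length is 2.
So sqrt(132) = [11; (2, 22)] with period length k = 2.
k is even, so the fundamental solution of x^2 - 132y^2 = 1 is (p_{k-1}, q_{k-1}) = (p_1, q_1); compute convergents through index 1.
Convergents (p_i = a_i*p_{i-1} + p_{i-2}, q_i = a_i*q_{i-1} + q_{i-2} with p_{-2}=0, p_{-1}=1, q_{-2}=1, q_{-1}=0):
  i=0: a_0=11, p_0 = 11*1 + 0 = 11, q_0 = 11*0 + 1 = 1.
  i=1: a_1=2, p_1 = 2*11 + 1 = 23, q_1 = 2*1 + 0 = 2.
Check: 23^2 - 132*2^2 = 529 - 528 = 1, so (x, y) = (23, 2) solves the equation, and by the theorem it is the least positive solution.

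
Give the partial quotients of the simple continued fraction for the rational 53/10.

[5; 3, 3]

Run the Euclidean algorithm on 53 and 10; the successive quotients are the partial quotients a_0, a_1, ... (each step inverts the fractional part left over by the previous one):
  53 = 5*10 + 3, so a_0 = 5.
  10 = 3*3 + 1, so a_1 = 3.
  3 = 3*1 + 0, so a_2 = 3.
The remainder reaches 0 after 3 divisions, so the expansion has 3 partial quotients, read off in order.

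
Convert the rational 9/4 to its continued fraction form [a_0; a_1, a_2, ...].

Run the Euclidean algorithm on 9 and 4; the successive quotients are the partial quotients a_0, a_1, ... (each step inverts the fractional part left over by the previous one):
  9 = 2*4 + 1, so a_0 = 2.
  4 = 4*1 + 0, so a_1 = 4.
The remainder reaches 0 after 2 divisions, so the expansion has 2 partial quotients, read off in order.

[2; 4]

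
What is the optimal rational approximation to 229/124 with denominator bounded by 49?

24/13

Expand x = 229/124 as a continued fraction with the Euclidean algorithm:
  229 = 1*124 + 105, so a_0 = 1.
  124 = 1*105 + 19, so a_1 = 1.
  105 = 5*19 + 10, so a_2 = 5.
  19 = 1*10 + 9, so a_3 = 1.
  10 = 1*9 + 1, so a_4 = 1.
  9 = 9*1 + 0, so a_5 = 9.
so x = [1; 1, 5, 1, 1, 9].
Convergents (p_i = a_i*p_{i-1} + p_{i-2}, q_i = a_i*q_{i-1} + q_{i-2} with p_{-2}=0, p_{-1}=1, q_{-2}=1, q_{-1}=0), until the denominator exceeds 49:
  i=0: a_0=1, p_0 = 1*1 + 0 = 1, q_0 = 1*0 + 1 = 1.
  i=1: a_1=1, p_1 = 1*1 + 1 = 2, q_1 = 1*1 + 0 = 1.
  i=2: a_2=5, p_2 = 5*2 + 1 = 11, q_2 = 5*1 + 1 = 6.
  i=3: a_3=1, p_3 = 1*11 + 2 = 13, q_3 = 1*6 + 1 = 7.
  i=4: a_4=1, p_4 = 1*13 + 11 = 24, q_4 = 1*7 + 6 = 13.
  i=5: a_5=9, p_5 = 9*24 + 13 = 229, q_5 = 9*13 + 7 = 124.
q_5 = 124 > 49, so the last convergent with denominator <= 49 is p_4/q_4 = 24/13.
The closest fraction with denominator <= 49 is either p_4/q_4 or the intermediate fraction (k*p_4 + p_3)/(k*q_4 + q_3) with the largest k >= 1 whose denominator stays <= 49; these approach x as k grows, and every other convergent or intermediate fraction in range is farther away.
Largest k: floor((49 - q_3)/q_4) = floor((49 - 7)/13) = 3.
That gives (3*24 + 13)/(3*13 + 7) = 85/46.
Compare the errors: |x - 24/13| = |229*13 - 24*124|/(124*13) = 1/1612, and |x - 85/46| = |229*46 - 85*124|/(124*46) = 6/5704.
Cross-multiplying, 1*5704 = 5704 < 9672 = 6*1612, so 1/1612 is smaller: the convergent 24/13 is closer to x than 85/46.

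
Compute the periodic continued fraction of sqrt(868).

Write x_i = (sqrt(868) + m_i)/d_i with (m_0, d_0) = (0, 1). a_0 = floor(sqrt(868)) = 29, since 29^2 = 841 <= 868 < 900 = 30^2.
Iterate m_{i+1} = d_i*a_i - m_i, d_{i+1} = (868 - m_{i+1}^2)/d_i, a_{i+1} = floor((a_0 + m_{i+1})/d_{i+1}):
  m_1 = 1*29 - 0 = 29, d_1 = (868 - 29^2)/1 = 27/1 = 27, a_1 = floor((29 + 29)/27) = 2.
  m_2 = 27*2 - 29 = 25, d_2 = (868 - 25^2)/27 = 243/27 = 9, a_2 = floor((29 + 25)/9) = 6.
  m_3 = 9*6 - 25 = 29, d_3 = (868 - 29^2)/9 = 27/9 = 3, a_3 = floor((29 + 29)/3) = 19.
  m_4 = 3*19 - 29 = 28, d_4 = (868 - 28^2)/3 = 84/3 = 28, a_4 = floor((29 + 28)/28) = 2.
  m_5 = 28*2 - 28 = 28, d_5 = (868 - 28^2)/28 = 84/28 = 3, a_5 = floor((29 + 28)/3) = 19.
  m_6 = 3*19 - 28 = 29, d_6 = (868 - 29^2)/3 = 27/3 = 9, a_6 = floor((29 + 29)/9) = 6.
  m_7 = 9*6 - 29 = 25, d_7 = (868 - 25^2)/9 = 243/9 = 27, a_7 = floor((29 + 25)/27) = 2.
  m_8 = 27*2 - 25 = 29, d_8 = (868 - 29^2)/27 = 27/27 = 1, a_8 = floor((29 + 29)/1) = 58.
  m_9 = 1*58 - 29 = 29, d_9 = (868 - 29^2)/1 = 27/1 = 27: (m_9, d_9) = (m_1, d_1) = (29, 27), so from here the quotients repeat a_1, ..., a_8; the period length is 8.
Hence the expansion of sqrt(868) is a_0 = 29 followed by the repeating block 2, 6, 19, 2, 19, 6, 2, 58 (period 8).

[29; (2, 6, 19, 2, 19, 6, 2, 58)]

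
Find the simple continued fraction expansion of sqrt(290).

Write x_i = (sqrt(290) + m_i)/d_i with (m_0, d_0) = (0, 1). a_0 = floor(sqrt(290)) = 17, since 17^2 = 289 <= 290 < 324 = 18^2.
Iterate m_{i+1} = d_i*a_i - m_i, d_{i+1} = (290 - m_{i+1}^2)/d_i, a_{i+1} = floor((a_0 + m_{i+1})/d_{i+1}):
  m_1 = 1*17 - 0 = 17, d_1 = (290 - 17^2)/1 = 1/1 = 1, a_1 = floor((17 + 17)/1) = 34.
  m_2 = 1*34 - 17 = 17, d_2 = (290 - 17^2)/1 = 1/1 = 1: (m_2, d_2) = (m_1, d_1) = (17, 1), so from here the quotient a_1 repeats; the period length is 1.
Hence the expansion of sqrt(290) is a_0 = 17 followed by the repeating block 34 (period 1).

[17; (34)]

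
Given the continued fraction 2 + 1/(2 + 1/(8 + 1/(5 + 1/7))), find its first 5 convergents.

2/1, 5/2, 42/17, 215/87, 1547/626

Using the convergent recurrence p_i = a_i*p_{i-1} + p_{i-2}, q_i = a_i*q_{i-1} + q_{i-2} with p_{-2}=0, p_{-1}=1, q_{-2}=1, q_{-1}=0:
  i=0: a_0=2, p_0 = 2*1 + 0 = 2, q_0 = 2*0 + 1 = 1.
  i=1: a_1=2, p_1 = 2*2 + 1 = 5, q_1 = 2*1 + 0 = 2.
  i=2: a_2=8, p_2 = 8*5 + 2 = 42, q_2 = 8*2 + 1 = 17.
  i=3: a_3=5, p_3 = 5*42 + 5 = 215, q_3 = 5*17 + 2 = 87.
  i=4: a_4=7, p_4 = 7*215 + 42 = 1547, q_4 = 7*87 + 17 = 626.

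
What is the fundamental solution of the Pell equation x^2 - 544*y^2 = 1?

First expand sqrt(544) as a continued fraction. With x_i = (sqrt(544) + m_i)/d_i and (m_0, d_0) = (0, 1): a_0 = floor(sqrt(544)) = 23, since 23^2 = 529 <= 544 < 576 = 24^2.
Iterate m_{i+1} = d_i*a_i - m_i, d_{i+1} = (544 - m_{i+1}^2)/d_i, a_{i+1} = floor((a_0 + m_{i+1})/d_{i+1}):
  m_1 = 1*23 - 0 = 23, d_1 = (544 - 23^2)/1 = 15/1 = 15, a_1 = floor((23 + 23)/15) = 3.
  m_2 = 15*3 - 23 = 22, d_2 = (544 - 22^2)/15 = 60/15 = 4, a_2 = floor((23 + 22)/4) = 11.
  m_3 = 4*11 - 22 = 22, d_3 = (544 - 22^2)/4 = 60/4 = 15, a_3 = floor((23 + 22)/15) = 3.
  m_4 = 15*3 - 22 = 23, d_4 = (544 - 23^2)/15 = 15/15 = 1, a_4 = floor((23 + 23)/1) = 46.
  m_5 = 1*46 - 23 = 23, d_5 = (544 - 23^2)/1 = 15/1 = 15: (m_5, d_5) = (m_1, d_1) = (23, 15), so from here the quotients repeat a_1, ..., a_4; the period length is 4.
So sqrt(544) = [23; (3, 11, 3, 46)] with period length k = 4.
k is even, so the fundamental solution of x^2 - 544y^2 = 1 is (p_{k-1}, q_{k-1}) = (p_3, q_3); compute convergents through index 3.
Convergents (p_i = a_i*p_{i-1} + p_{i-2}, q_i = a_i*q_{i-1} + q_{i-2} with p_{-2}=0, p_{-1}=1, q_{-2}=1, q_{-1}=0):
  i=0: a_0=23, p_0 = 23*1 + 0 = 23, q_0 = 23*0 + 1 = 1.
  i=1: a_1=3, p_1 = 3*23 + 1 = 70, q_1 = 3*1 + 0 = 3.
  i=2: a_2=11, p_2 = 11*70 + 23 = 793, q_2 = 11*3 + 1 = 34.
  i=3: a_3=3, p_3 = 3*793 + 70 = 2449, q_3 = 3*34 + 3 = 105.
Check: 2449^2 - 544*105^2 = 5997601 - 5997600 = 1, so (x, y) = (2449, 105) solves the equation, and by the theorem it is the least positive solution.

(x, y) = (2449, 105)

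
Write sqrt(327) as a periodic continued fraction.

[18; (12, 36)]

Write x_i = (sqrt(327) + m_i)/d_i with (m_0, d_0) = (0, 1). a_0 = floor(sqrt(327)) = 18, since 18^2 = 324 <= 327 < 361 = 19^2.
Iterate m_{i+1} = d_i*a_i - m_i, d_{i+1} = (327 - m_{i+1}^2)/d_i, a_{i+1} = floor((a_0 + m_{i+1})/d_{i+1}):
  m_1 = 1*18 - 0 = 18, d_1 = (327 - 18^2)/1 = 3/1 = 3, a_1 = floor((18 + 18)/3) = 12.
  m_2 = 3*12 - 18 = 18, d_2 = (327 - 18^2)/3 = 3/3 = 1, a_2 = floor((18 + 18)/1) = 36.
  m_3 = 1*36 - 18 = 18, d_3 = (327 - 18^2)/1 = 3/1 = 3: (m_3, d_3) = (m_1, d_1) = (18, 3), so from here the quotients repeat a_1, a_2; the period length is 2.
Hence the expansion of sqrt(327) is a_0 = 18 followed by the repeating block 12, 36 (period 2).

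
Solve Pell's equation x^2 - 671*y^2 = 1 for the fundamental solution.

(x, y) = (58620, 2263)

First expand sqrt(671) as a continued fraction. With x_i = (sqrt(671) + m_i)/d_i and (m_0, d_0) = (0, 1): a_0 = floor(sqrt(671)) = 25, since 25^2 = 625 <= 671 < 676 = 26^2.
Iterate m_{i+1} = d_i*a_i - m_i, d_{i+1} = (671 - m_{i+1}^2)/d_i, a_{i+1} = floor((a_0 + m_{i+1})/d_{i+1}):
  m_1 = 1*25 - 0 = 25, d_1 = (671 - 25^2)/1 = 46/1 = 46, a_1 = floor((25 + 25)/46) = 1.
  m_2 = 46*1 - 25 = 21, d_2 = (671 - 21^2)/46 = 230/46 = 5, a_2 = floor((25 + 21)/5) = 9.
  m_3 = 5*9 - 21 = 24, d_3 = (671 - 24^2)/5 = 95/5 = 19, a_3 = floor((25 + 24)/19) = 2.
  m_4 = 19*2 - 24 = 14, d_4 = (671 - 14^2)/19 = 475/19 = 25, a_4 = floor((25 + 14)/25) = 1.
  m_5 = 25*1 - 14 = 11, d_5 = (671 - 11^2)/25 = 550/25 = 22, a_5 = floor((25 + 11)/22) = 1.
  m_6 = 22*1 - 11 = 11, d_6 = (671 - 11^2)/22 = 550/22 = 25, a_6 = floor((25 + 11)/25) = 1.
  m_7 = 25*1 - 11 = 14, d_7 = (671 - 14^2)/25 = 475/25 = 19, a_7 = floor((25 + 14)/19) = 2.
  m_8 = 19*2 - 14 = 24, d_8 = (671 - 24^2)/19 = 95/19 = 5, a_8 = floor((25 + 24)/5) = 9.
  m_9 = 5*9 - 24 = 21, d_9 = (671 - 21^2)/5 = 230/5 = 46, a_9 = floor((25 + 21)/46) = 1.
  m_10 = 46*1 - 21 = 25, d_10 = (671 - 25^2)/46 = 46/46 = 1, a_10 = floor((25 + 25)/1) = 50.
  m_11 = 1*50 - 25 = 25, d_11 = (671 - 25^2)/1 = 46/1 = 46: (m_11, d_11) = (m_1, d_1) = (25, 46), so from here the quotients repeat a_1, ..., a_10; the period length is 10.
So sqrt(671) = [25; (1, 9, 2, 1, 1, 1, 2, 9, 1, 50)] with period length k = 10.
k is even, so the fundamental solution of x^2 - 671y^2 = 1 is (p_{k-1}, q_{k-1}) = (p_9, q_9); compute convergents through index 9.
Convergents (p_i = a_i*p_{i-1} + p_{i-2}, q_i = a_i*q_{i-1} + q_{i-2} with p_{-2}=0, p_{-1}=1, q_{-2}=1, q_{-1}=0):
  i=0: a_0=25, p_0 = 25*1 + 0 = 25, q_0 = 25*0 + 1 = 1.
  i=1: a_1=1, p_1 = 1*25 + 1 = 26, q_1 = 1*1 + 0 = 1.
  i=2: a_2=9, p_2 = 9*26 + 25 = 259, q_2 = 9*1 + 1 = 10.
  i=3: a_3=2, p_3 = 2*259 + 26 = 544, q_3 = 2*10 + 1 = 21.
  i=4: a_4=1, p_4 = 1*544 + 259 = 803, q_4 = 1*21 + 10 = 31.
  i=5: a_5=1, p_5 = 1*803 + 544 = 1347, q_5 = 1*31 + 21 = 52.
  i=6: a_6=1, p_6 = 1*1347 + 803 = 2150, q_6 = 1*52 + 31 = 83.
  i=7: a_7=2, p_7 = 2*2150 + 1347 = 5647, q_7 = 2*83 + 52 = 218.
  i=8: a_8=9, p_8 = 9*5647 + 2150 = 52973, q_8 = 9*218 + 83 = 2045.
  i=9: a_9=1, p_9 = 1*52973 + 5647 = 58620, q_9 = 1*2045 + 218 = 2263.
Check: 58620^2 - 671*2263^2 = 3436304400 - 3436304399 = 1, so (x, y) = (58620, 2263) solves the equation, and by the theorem it is the least positive solution.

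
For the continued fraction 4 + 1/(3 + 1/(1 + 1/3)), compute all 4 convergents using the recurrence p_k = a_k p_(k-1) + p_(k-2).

Using the convergent recurrence p_i = a_i*p_{i-1} + p_{i-2}, q_i = a_i*q_{i-1} + q_{i-2} with p_{-2}=0, p_{-1}=1, q_{-2}=1, q_{-1}=0:
  i=0: a_0=4, p_0 = 4*1 + 0 = 4, q_0 = 4*0 + 1 = 1.
  i=1: a_1=3, p_1 = 3*4 + 1 = 13, q_1 = 3*1 + 0 = 3.
  i=2: a_2=1, p_2 = 1*13 + 4 = 17, q_2 = 1*3 + 1 = 4.
  i=3: a_3=3, p_3 = 3*17 + 13 = 64, q_3 = 3*4 + 3 = 15.

4/1, 13/3, 17/4, 64/15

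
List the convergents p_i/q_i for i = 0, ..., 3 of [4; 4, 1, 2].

Using the convergent recurrence p_i = a_i*p_{i-1} + p_{i-2}, q_i = a_i*q_{i-1} + q_{i-2} with p_{-2}=0, p_{-1}=1, q_{-2}=1, q_{-1}=0:
  i=0: a_0=4, p_0 = 4*1 + 0 = 4, q_0 = 4*0 + 1 = 1.
  i=1: a_1=4, p_1 = 4*4 + 1 = 17, q_1 = 4*1 + 0 = 4.
  i=2: a_2=1, p_2 = 1*17 + 4 = 21, q_2 = 1*4 + 1 = 5.
  i=3: a_3=2, p_3 = 2*21 + 17 = 59, q_3 = 2*5 + 4 = 14.

4/1, 17/4, 21/5, 59/14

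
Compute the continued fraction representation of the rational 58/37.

[1; 1, 1, 3, 5]

Run the Euclidean algorithm on 58 and 37; the successive quotients are the partial quotients a_0, a_1, ... (each step inverts the fractional part left over by the previous one):
  58 = 1*37 + 21, so a_0 = 1.
  37 = 1*21 + 16, so a_1 = 1.
  21 = 1*16 + 5, so a_2 = 1.
  16 = 3*5 + 1, so a_3 = 3.
  5 = 5*1 + 0, so a_4 = 5.
The remainder reaches 0 after 5 divisions, so the expansion has 5 partial quotients, read off in order.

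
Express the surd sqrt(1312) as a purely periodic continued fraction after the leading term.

[36; (4, 1, 1, 17, 1, 1, 4, 72)]

Write x_i = (sqrt(1312) + m_i)/d_i with (m_0, d_0) = (0, 1). a_0 = floor(sqrt(1312)) = 36, since 36^2 = 1296 <= 1312 < 1369 = 37^2.
Iterate m_{i+1} = d_i*a_i - m_i, d_{i+1} = (1312 - m_{i+1}^2)/d_i, a_{i+1} = floor((a_0 + m_{i+1})/d_{i+1}):
  m_1 = 1*36 - 0 = 36, d_1 = (1312 - 36^2)/1 = 16/1 = 16, a_1 = floor((36 + 36)/16) = 4.
  m_2 = 16*4 - 36 = 28, d_2 = (1312 - 28^2)/16 = 528/16 = 33, a_2 = floor((36 + 28)/33) = 1.
  m_3 = 33*1 - 28 = 5, d_3 = (1312 - 5^2)/33 = 1287/33 = 39, a_3 = floor((36 + 5)/39) = 1.
  m_4 = 39*1 - 5 = 34, d_4 = (1312 - 34^2)/39 = 156/39 = 4, a_4 = floor((36 + 34)/4) = 17.
  m_5 = 4*17 - 34 = 34, d_5 = (1312 - 34^2)/4 = 156/4 = 39, a_5 = floor((36 + 34)/39) = 1.
  m_6 = 39*1 - 34 = 5, d_6 = (1312 - 5^2)/39 = 1287/39 = 33, a_6 = floor((36 + 5)/33) = 1.
  m_7 = 33*1 - 5 = 28, d_7 = (1312 - 28^2)/33 = 528/33 = 16, a_7 = floor((36 + 28)/16) = 4.
  m_8 = 16*4 - 28 = 36, d_8 = (1312 - 36^2)/16 = 16/16 = 1, a_8 = floor((36 + 36)/1) = 72.
  m_9 = 1*72 - 36 = 36, d_9 = (1312 - 36^2)/1 = 16/1 = 16: (m_9, d_9) = (m_1, d_1) = (36, 16), so from here the quotients repeat a_1, ..., a_8; the period length is 8.
Hence the expansion of sqrt(1312) is a_0 = 36 followed by the repeating block 4, 1, 1, 17, 1, 1, 4, 72 (period 8).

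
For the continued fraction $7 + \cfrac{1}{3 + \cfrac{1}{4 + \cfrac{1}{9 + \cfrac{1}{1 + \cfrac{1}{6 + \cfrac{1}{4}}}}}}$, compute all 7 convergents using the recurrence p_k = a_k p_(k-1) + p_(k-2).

7/1, 22/3, 95/13, 877/120, 972/133, 6709/918, 27808/3805

Using the convergent recurrence p_i = a_i*p_{i-1} + p_{i-2}, q_i = a_i*q_{i-1} + q_{i-2} with p_{-2}=0, p_{-1}=1, q_{-2}=1, q_{-1}=0:
  i=0: a_0=7, p_0 = 7*1 + 0 = 7, q_0 = 7*0 + 1 = 1.
  i=1: a_1=3, p_1 = 3*7 + 1 = 22, q_1 = 3*1 + 0 = 3.
  i=2: a_2=4, p_2 = 4*22 + 7 = 95, q_2 = 4*3 + 1 = 13.
  i=3: a_3=9, p_3 = 9*95 + 22 = 877, q_3 = 9*13 + 3 = 120.
  i=4: a_4=1, p_4 = 1*877 + 95 = 972, q_4 = 1*120 + 13 = 133.
  i=5: a_5=6, p_5 = 6*972 + 877 = 6709, q_5 = 6*133 + 120 = 918.
  i=6: a_6=4, p_6 = 4*6709 + 972 = 27808, q_6 = 4*918 + 133 = 3805.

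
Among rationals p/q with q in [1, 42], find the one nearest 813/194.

88/21

Expand x = 813/194 as a continued fraction with the Euclidean algorithm:
  813 = 4*194 + 37, so a_0 = 4.
  194 = 5*37 + 9, so a_1 = 5.
  37 = 4*9 + 1, so a_2 = 4.
  9 = 9*1 + 0, so a_3 = 9.
so x = [4; 5, 4, 9].
Convergents (p_i = a_i*p_{i-1} + p_{i-2}, q_i = a_i*q_{i-1} + q_{i-2} with p_{-2}=0, p_{-1}=1, q_{-2}=1, q_{-1}=0), until the denominator exceeds 42:
  i=0: a_0=4, p_0 = 4*1 + 0 = 4, q_0 = 4*0 + 1 = 1.
  i=1: a_1=5, p_1 = 5*4 + 1 = 21, q_1 = 5*1 + 0 = 5.
  i=2: a_2=4, p_2 = 4*21 + 4 = 88, q_2 = 4*5 + 1 = 21.
  i=3: a_3=9, p_3 = 9*88 + 21 = 813, q_3 = 9*21 + 5 = 194.
q_3 = 194 > 42, so the last convergent with denominator <= 42 is p_2/q_2 = 88/21.
The closest fraction with denominator <= 42 is either p_2/q_2 or the intermediate fraction (k*p_2 + p_1)/(k*q_2 + q_1) with the largest k >= 1 whose denominator stays <= 42; these approach x as k grows, and every other convergent or intermediate fraction in range is farther away.
Largest k: floor((42 - q_1)/q_2) = floor((42 - 5)/21) = 1.
That gives (1*88 + 21)/(1*21 + 5) = 109/26.
Compare the errors: |x - 88/21| = |813*21 - 88*194|/(194*21) = 1/4074, and |x - 109/26| = |813*26 - 109*194|/(194*26) = 8/5044.
Cross-multiplying, 1*5044 = 5044 < 32592 = 8*4074, so 1/4074 is smaller: the convergent 88/21 is closer to x than 109/26.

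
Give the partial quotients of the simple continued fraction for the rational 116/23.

Run the Euclidean algorithm on 116 and 23; the successive quotients are the partial quotients a_0, a_1, ... (each step inverts the fractional part left over by the previous one):
  116 = 5*23 + 1, so a_0 = 5.
  23 = 23*1 + 0, so a_1 = 23.
The remainder reaches 0 after 2 divisions, so the expansion has 2 partial quotients, read off in order.

[5; 23]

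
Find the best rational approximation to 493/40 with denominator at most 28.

345/28

Expand x = 493/40 as a continued fraction with the Euclidean algorithm:
  493 = 12*40 + 13, so a_0 = 12.
  40 = 3*13 + 1, so a_1 = 3.
  13 = 13*1 + 0, so a_2 = 13.
so x = [12; 3, 13].
Convergents (p_i = a_i*p_{i-1} + p_{i-2}, q_i = a_i*q_{i-1} + q_{i-2} with p_{-2}=0, p_{-1}=1, q_{-2}=1, q_{-1}=0), until the denominator exceeds 28:
  i=0: a_0=12, p_0 = 12*1 + 0 = 12, q_0 = 12*0 + 1 = 1.
  i=1: a_1=3, p_1 = 3*12 + 1 = 37, q_1 = 3*1 + 0 = 3.
  i=2: a_2=13, p_2 = 13*37 + 12 = 493, q_2 = 13*3 + 1 = 40.
q_2 = 40 > 28, so the last convergent with denominator <= 28 is p_1/q_1 = 37/3.
The closest fraction with denominator <= 28 is either p_1/q_1 or the intermediate fraction (k*p_1 + p_0)/(k*q_1 + q_0) with the largest k >= 1 whose denominator stays <= 28; these approach x as k grows, and every other convergent or intermediate fraction in range is farther away.
Largest k: floor((28 - q_0)/q_1) = floor((28 - 1)/3) = 9.
That gives (9*37 + 12)/(9*3 + 1) = 345/28.
Compare the errors: |x - 37/3| = |493*3 - 37*40|/(40*3) = 1/120, and |x - 345/28| = |493*28 - 345*40|/(40*28) = 4/1120.
Cross-multiplying, 4*120 = 480 < 1120 = 1*1120, so 4/1120 is smaller: the intermediate fraction 345/28 is closer to x than 37/3.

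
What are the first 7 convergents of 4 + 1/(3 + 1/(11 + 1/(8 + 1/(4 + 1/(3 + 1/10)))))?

4/1, 13/3, 147/34, 1189/275, 4903/1134, 15898/3677, 163883/37904

Using the convergent recurrence p_i = a_i*p_{i-1} + p_{i-2}, q_i = a_i*q_{i-1} + q_{i-2} with p_{-2}=0, p_{-1}=1, q_{-2}=1, q_{-1}=0:
  i=0: a_0=4, p_0 = 4*1 + 0 = 4, q_0 = 4*0 + 1 = 1.
  i=1: a_1=3, p_1 = 3*4 + 1 = 13, q_1 = 3*1 + 0 = 3.
  i=2: a_2=11, p_2 = 11*13 + 4 = 147, q_2 = 11*3 + 1 = 34.
  i=3: a_3=8, p_3 = 8*147 + 13 = 1189, q_3 = 8*34 + 3 = 275.
  i=4: a_4=4, p_4 = 4*1189 + 147 = 4903, q_4 = 4*275 + 34 = 1134.
  i=5: a_5=3, p_5 = 3*4903 + 1189 = 15898, q_5 = 3*1134 + 275 = 3677.
  i=6: a_6=10, p_6 = 10*15898 + 4903 = 163883, q_6 = 10*3677 + 1134 = 37904.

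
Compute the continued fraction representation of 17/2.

Run the Euclidean algorithm on 17 and 2; the successive quotients are the partial quotients a_0, a_1, ... (each step inverts the fractional part left over by the previous one):
  17 = 8*2 + 1, so a_0 = 8.
  2 = 2*1 + 0, so a_1 = 2.
The remainder reaches 0 after 2 divisions, so the expansion has 2 partial quotients, read off in order.

[8; 2]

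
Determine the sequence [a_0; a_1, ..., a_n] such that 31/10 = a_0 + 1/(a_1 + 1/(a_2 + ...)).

Run the Euclidean algorithm on 31 and 10; the successive quotients are the partial quotients a_0, a_1, ... (each step inverts the fractional part left over by the previous one):
  31 = 3*10 + 1, so a_0 = 3.
  10 = 10*1 + 0, so a_1 = 10.
The remainder reaches 0 after 2 divisions, so the expansion has 2 partial quotients, read off in order.

[3; 10]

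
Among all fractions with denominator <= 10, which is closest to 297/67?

Expand x = 297/67 as a continued fraction with the Euclidean algorithm:
  297 = 4*67 + 29, so a_0 = 4.
  67 = 2*29 + 9, so a_1 = 2.
  29 = 3*9 + 2, so a_2 = 3.
  9 = 4*2 + 1, so a_3 = 4.
  2 = 2*1 + 0, so a_4 = 2.
so x = [4; 2, 3, 4, 2].
Convergents (p_i = a_i*p_{i-1} + p_{i-2}, q_i = a_i*q_{i-1} + q_{i-2} with p_{-2}=0, p_{-1}=1, q_{-2}=1, q_{-1}=0), until the denominator exceeds 10:
  i=0: a_0=4, p_0 = 4*1 + 0 = 4, q_0 = 4*0 + 1 = 1.
  i=1: a_1=2, p_1 = 2*4 + 1 = 9, q_1 = 2*1 + 0 = 2.
  i=2: a_2=3, p_2 = 3*9 + 4 = 31, q_2 = 3*2 + 1 = 7.
  i=3: a_3=4, p_3 = 4*31 + 9 = 133, q_3 = 4*7 + 2 = 30.
q_3 = 30 > 10, so the last convergent with denominator <= 10 is p_2/q_2 = 31/7.
The closest fraction with denominator <= 10 is either p_2/q_2 or the intermediate fraction (k*p_2 + p_1)/(k*q_2 + q_1) with the largest k >= 1 whose denominator stays <= 10; these approach x as k grows, and every other convergent or intermediate fraction in range is farther away.
Largest k: floor((10 - q_1)/q_2) = floor((10 - 2)/7) = 1.
That gives (1*31 + 9)/(1*7 + 2) = 40/9.
Compare the errors: |x - 31/7| = |297*7 - 31*67|/(67*7) = 2/469, and |x - 40/9| = |297*9 - 40*67|/(67*9) = 7/603.
Cross-multiplying, 2*603 = 1206 < 3283 = 7*469, so 2/469 is smaller: the convergent 31/7 is closer to x than 40/9.

31/7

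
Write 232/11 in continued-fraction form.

[21; 11]

Run the Euclidean algorithm on 232 and 11; the successive quotients are the partial quotients a_0, a_1, ... (each step inverts the fractional part left over by the previous one):
  232 = 21*11 + 1, so a_0 = 21.
  11 = 11*1 + 0, so a_1 = 11.
The remainder reaches 0 after 2 divisions, so the expansion has 2 partial quotients, read off in order.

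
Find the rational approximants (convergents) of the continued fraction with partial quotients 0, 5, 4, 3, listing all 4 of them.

Using the convergent recurrence p_i = a_i*p_{i-1} + p_{i-2}, q_i = a_i*q_{i-1} + q_{i-2} with p_{-2}=0, p_{-1}=1, q_{-2}=1, q_{-1}=0:
  i=0: a_0=0, p_0 = 0*1 + 0 = 0, q_0 = 0*0 + 1 = 1.
  i=1: a_1=5, p_1 = 5*0 + 1 = 1, q_1 = 5*1 + 0 = 5.
  i=2: a_2=4, p_2 = 4*1 + 0 = 4, q_2 = 4*5 + 1 = 21.
  i=3: a_3=3, p_3 = 3*4 + 1 = 13, q_3 = 3*21 + 5 = 68.

0/1, 1/5, 4/21, 13/68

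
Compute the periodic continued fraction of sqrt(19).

Write x_i = (sqrt(19) + m_i)/d_i with (m_0, d_0) = (0, 1). a_0 = floor(sqrt(19)) = 4, since 4^2 = 16 <= 19 < 25 = 5^2.
Iterate m_{i+1} = d_i*a_i - m_i, d_{i+1} = (19 - m_{i+1}^2)/d_i, a_{i+1} = floor((a_0 + m_{i+1})/d_{i+1}):
  m_1 = 1*4 - 0 = 4, d_1 = (19 - 4^2)/1 = 3/1 = 3, a_1 = floor((4 + 4)/3) = 2.
  m_2 = 3*2 - 4 = 2, d_2 = (19 - 2^2)/3 = 15/3 = 5, a_2 = floor((4 + 2)/5) = 1.
  m_3 = 5*1 - 2 = 3, d_3 = (19 - 3^2)/5 = 10/5 = 2, a_3 = floor((4 + 3)/2) = 3.
  m_4 = 2*3 - 3 = 3, d_4 = (19 - 3^2)/2 = 10/2 = 5, a_4 = floor((4 + 3)/5) = 1.
  m_5 = 5*1 - 3 = 2, d_5 = (19 - 2^2)/5 = 15/5 = 3, a_5 = floor((4 + 2)/3) = 2.
  m_6 = 3*2 - 2 = 4, d_6 = (19 - 4^2)/3 = 3/3 = 1, a_6 = floor((4 + 4)/1) = 8.
  m_7 = 1*8 - 4 = 4, d_7 = (19 - 4^2)/1 = 3/1 = 3: (m_7, d_7) = (m_1, d_1) = (4, 3), so from here the quotients repeat a_1, ..., a_6; the period length is 6.
Hence the expansion of sqrt(19) is a_0 = 4 followed by the repeating block 2, 1, 3, 1, 2, 8 (period 6).

[4; (2, 1, 3, 1, 2, 8)]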